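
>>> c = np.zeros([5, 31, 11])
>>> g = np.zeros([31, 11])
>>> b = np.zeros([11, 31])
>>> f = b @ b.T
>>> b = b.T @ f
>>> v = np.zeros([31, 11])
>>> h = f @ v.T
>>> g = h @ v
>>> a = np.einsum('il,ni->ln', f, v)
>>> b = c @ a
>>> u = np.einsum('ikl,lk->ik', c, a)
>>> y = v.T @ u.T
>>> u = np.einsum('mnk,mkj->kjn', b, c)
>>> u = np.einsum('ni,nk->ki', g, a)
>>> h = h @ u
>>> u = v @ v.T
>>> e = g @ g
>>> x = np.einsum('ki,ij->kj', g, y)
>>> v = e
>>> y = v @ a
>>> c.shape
(5, 31, 11)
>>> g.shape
(11, 11)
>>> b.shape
(5, 31, 31)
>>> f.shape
(11, 11)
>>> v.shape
(11, 11)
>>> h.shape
(11, 11)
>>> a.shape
(11, 31)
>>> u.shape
(31, 31)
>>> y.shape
(11, 31)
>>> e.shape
(11, 11)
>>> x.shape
(11, 5)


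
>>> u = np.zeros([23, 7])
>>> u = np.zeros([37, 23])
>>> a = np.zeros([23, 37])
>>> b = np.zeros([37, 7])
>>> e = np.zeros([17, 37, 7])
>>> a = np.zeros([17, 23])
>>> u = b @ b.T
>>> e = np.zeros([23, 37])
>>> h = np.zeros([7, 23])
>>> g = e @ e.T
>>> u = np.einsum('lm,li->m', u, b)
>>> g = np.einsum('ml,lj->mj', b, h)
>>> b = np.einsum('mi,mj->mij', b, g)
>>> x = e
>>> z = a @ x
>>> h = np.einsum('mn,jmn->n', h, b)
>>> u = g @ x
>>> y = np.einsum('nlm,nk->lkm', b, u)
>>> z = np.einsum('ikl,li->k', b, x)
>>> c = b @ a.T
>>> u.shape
(37, 37)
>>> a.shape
(17, 23)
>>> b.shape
(37, 7, 23)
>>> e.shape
(23, 37)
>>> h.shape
(23,)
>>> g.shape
(37, 23)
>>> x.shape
(23, 37)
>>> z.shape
(7,)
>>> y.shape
(7, 37, 23)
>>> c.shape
(37, 7, 17)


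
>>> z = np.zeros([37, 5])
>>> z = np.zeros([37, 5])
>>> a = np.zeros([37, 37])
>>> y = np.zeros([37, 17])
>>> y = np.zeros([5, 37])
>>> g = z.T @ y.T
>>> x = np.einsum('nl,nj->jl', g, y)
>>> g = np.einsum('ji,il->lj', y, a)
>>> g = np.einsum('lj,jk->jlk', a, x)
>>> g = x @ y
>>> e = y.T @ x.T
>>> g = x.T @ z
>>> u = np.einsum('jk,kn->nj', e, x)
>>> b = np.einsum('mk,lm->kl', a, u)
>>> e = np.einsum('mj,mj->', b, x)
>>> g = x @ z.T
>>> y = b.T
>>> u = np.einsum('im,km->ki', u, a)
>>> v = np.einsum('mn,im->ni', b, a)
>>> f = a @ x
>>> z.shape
(37, 5)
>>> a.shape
(37, 37)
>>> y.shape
(5, 37)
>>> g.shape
(37, 37)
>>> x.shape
(37, 5)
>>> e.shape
()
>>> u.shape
(37, 5)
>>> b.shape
(37, 5)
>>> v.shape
(5, 37)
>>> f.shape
(37, 5)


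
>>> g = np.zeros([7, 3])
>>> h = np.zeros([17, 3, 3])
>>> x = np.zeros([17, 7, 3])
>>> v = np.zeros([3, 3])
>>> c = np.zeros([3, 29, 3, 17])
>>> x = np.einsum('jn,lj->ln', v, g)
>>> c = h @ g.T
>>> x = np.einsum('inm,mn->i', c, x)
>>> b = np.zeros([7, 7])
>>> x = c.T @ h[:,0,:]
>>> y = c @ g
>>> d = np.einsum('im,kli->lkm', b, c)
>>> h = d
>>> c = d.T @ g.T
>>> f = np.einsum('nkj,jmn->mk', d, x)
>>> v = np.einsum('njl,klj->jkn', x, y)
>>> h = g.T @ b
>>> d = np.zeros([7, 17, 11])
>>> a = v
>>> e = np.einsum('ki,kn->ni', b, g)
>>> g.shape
(7, 3)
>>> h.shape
(3, 7)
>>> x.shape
(7, 3, 3)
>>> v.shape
(3, 17, 7)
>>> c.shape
(7, 17, 7)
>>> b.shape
(7, 7)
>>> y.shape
(17, 3, 3)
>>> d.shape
(7, 17, 11)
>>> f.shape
(3, 17)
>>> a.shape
(3, 17, 7)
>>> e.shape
(3, 7)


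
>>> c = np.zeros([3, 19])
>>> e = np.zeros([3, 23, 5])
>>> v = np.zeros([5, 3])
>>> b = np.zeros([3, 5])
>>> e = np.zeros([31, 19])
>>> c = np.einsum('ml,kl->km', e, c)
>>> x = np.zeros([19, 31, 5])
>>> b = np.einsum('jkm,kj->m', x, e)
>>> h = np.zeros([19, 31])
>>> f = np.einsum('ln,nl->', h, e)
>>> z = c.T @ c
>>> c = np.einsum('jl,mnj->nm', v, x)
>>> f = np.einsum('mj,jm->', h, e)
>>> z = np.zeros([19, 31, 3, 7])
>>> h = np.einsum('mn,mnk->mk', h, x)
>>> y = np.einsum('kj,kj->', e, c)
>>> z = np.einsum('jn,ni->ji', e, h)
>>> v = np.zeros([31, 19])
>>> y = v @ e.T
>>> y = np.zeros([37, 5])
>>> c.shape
(31, 19)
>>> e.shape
(31, 19)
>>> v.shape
(31, 19)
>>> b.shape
(5,)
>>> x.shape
(19, 31, 5)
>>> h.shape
(19, 5)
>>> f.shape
()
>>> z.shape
(31, 5)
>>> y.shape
(37, 5)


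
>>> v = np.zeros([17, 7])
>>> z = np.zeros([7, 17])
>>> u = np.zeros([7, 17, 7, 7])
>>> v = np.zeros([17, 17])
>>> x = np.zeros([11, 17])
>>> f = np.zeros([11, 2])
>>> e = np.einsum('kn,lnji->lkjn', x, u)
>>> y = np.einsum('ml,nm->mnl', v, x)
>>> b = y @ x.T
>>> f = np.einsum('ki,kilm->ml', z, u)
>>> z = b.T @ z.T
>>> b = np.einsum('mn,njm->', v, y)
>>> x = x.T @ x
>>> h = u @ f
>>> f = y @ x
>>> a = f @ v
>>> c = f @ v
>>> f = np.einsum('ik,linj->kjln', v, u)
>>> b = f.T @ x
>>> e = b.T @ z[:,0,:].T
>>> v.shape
(17, 17)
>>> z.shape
(11, 11, 7)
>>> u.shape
(7, 17, 7, 7)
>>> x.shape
(17, 17)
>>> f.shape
(17, 7, 7, 7)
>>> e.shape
(17, 7, 7, 11)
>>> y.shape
(17, 11, 17)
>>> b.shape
(7, 7, 7, 17)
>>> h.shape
(7, 17, 7, 7)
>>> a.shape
(17, 11, 17)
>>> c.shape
(17, 11, 17)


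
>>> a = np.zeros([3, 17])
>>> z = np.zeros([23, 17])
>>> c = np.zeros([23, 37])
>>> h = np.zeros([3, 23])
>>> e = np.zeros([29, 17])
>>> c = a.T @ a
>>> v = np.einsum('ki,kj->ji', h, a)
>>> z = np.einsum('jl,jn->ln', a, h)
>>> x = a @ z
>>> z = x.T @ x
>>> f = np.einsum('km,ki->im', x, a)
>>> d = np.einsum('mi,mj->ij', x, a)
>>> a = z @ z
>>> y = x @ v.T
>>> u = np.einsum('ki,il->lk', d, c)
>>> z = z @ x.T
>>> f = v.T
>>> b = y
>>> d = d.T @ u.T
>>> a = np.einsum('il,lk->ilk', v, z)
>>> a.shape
(17, 23, 3)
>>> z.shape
(23, 3)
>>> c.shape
(17, 17)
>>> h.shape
(3, 23)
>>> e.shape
(29, 17)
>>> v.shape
(17, 23)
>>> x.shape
(3, 23)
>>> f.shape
(23, 17)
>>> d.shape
(17, 17)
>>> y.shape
(3, 17)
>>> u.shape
(17, 23)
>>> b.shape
(3, 17)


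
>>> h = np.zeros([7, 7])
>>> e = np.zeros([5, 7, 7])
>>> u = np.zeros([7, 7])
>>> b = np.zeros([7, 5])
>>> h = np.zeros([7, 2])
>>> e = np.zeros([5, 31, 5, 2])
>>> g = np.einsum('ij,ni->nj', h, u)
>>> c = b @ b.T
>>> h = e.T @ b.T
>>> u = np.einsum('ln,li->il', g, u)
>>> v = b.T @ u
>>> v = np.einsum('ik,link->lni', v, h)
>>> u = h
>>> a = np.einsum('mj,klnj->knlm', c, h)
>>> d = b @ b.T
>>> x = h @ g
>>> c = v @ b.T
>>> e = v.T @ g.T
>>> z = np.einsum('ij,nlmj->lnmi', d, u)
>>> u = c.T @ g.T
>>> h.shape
(2, 5, 31, 7)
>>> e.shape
(5, 31, 7)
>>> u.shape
(7, 31, 7)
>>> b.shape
(7, 5)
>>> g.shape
(7, 2)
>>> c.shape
(2, 31, 7)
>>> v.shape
(2, 31, 5)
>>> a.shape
(2, 31, 5, 7)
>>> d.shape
(7, 7)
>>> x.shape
(2, 5, 31, 2)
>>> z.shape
(5, 2, 31, 7)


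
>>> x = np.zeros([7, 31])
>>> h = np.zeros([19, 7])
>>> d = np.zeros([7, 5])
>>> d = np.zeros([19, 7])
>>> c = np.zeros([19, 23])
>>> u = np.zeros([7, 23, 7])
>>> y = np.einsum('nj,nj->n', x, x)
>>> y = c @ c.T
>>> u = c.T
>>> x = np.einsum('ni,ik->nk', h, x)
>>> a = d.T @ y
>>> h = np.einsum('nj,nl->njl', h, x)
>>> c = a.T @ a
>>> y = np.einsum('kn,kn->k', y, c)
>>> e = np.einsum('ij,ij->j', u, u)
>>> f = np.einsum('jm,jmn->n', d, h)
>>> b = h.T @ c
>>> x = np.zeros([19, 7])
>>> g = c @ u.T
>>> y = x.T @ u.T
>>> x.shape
(19, 7)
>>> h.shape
(19, 7, 31)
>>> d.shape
(19, 7)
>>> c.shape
(19, 19)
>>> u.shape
(23, 19)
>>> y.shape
(7, 23)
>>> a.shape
(7, 19)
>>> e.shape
(19,)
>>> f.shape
(31,)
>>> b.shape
(31, 7, 19)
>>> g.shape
(19, 23)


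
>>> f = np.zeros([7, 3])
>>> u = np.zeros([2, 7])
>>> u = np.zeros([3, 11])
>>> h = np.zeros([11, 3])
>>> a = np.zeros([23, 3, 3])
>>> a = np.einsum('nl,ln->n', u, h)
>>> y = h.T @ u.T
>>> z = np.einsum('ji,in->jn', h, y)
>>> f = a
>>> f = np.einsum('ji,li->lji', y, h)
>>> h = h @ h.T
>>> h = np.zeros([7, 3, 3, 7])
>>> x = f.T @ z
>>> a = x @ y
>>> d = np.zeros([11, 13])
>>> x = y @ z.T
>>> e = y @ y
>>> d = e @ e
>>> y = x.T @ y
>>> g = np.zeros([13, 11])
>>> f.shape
(11, 3, 3)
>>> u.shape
(3, 11)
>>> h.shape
(7, 3, 3, 7)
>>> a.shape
(3, 3, 3)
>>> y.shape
(11, 3)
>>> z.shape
(11, 3)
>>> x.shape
(3, 11)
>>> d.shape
(3, 3)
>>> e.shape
(3, 3)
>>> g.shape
(13, 11)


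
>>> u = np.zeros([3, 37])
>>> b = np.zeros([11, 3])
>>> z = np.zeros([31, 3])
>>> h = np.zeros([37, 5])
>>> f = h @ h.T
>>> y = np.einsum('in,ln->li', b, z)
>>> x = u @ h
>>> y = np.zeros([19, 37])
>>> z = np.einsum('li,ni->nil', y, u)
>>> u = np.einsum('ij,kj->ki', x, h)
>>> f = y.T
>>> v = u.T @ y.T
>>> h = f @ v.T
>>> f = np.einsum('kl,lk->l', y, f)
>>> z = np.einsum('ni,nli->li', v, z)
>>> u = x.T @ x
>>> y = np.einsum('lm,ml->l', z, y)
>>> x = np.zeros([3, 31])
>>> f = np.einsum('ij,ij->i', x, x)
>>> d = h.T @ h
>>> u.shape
(5, 5)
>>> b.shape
(11, 3)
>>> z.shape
(37, 19)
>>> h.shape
(37, 3)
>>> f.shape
(3,)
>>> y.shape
(37,)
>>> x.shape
(3, 31)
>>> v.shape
(3, 19)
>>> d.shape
(3, 3)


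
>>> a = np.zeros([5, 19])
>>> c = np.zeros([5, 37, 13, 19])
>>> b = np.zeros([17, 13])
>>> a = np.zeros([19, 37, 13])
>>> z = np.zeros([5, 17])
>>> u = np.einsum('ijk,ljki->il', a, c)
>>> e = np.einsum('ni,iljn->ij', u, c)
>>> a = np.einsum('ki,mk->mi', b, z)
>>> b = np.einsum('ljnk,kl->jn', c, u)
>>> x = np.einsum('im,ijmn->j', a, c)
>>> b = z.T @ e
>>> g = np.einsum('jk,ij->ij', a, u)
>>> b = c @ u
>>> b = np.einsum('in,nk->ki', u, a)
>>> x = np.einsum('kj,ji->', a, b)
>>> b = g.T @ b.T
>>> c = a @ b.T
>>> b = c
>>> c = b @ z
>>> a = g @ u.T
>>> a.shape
(19, 19)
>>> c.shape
(5, 17)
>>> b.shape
(5, 5)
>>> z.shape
(5, 17)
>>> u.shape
(19, 5)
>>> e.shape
(5, 13)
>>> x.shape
()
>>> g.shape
(19, 5)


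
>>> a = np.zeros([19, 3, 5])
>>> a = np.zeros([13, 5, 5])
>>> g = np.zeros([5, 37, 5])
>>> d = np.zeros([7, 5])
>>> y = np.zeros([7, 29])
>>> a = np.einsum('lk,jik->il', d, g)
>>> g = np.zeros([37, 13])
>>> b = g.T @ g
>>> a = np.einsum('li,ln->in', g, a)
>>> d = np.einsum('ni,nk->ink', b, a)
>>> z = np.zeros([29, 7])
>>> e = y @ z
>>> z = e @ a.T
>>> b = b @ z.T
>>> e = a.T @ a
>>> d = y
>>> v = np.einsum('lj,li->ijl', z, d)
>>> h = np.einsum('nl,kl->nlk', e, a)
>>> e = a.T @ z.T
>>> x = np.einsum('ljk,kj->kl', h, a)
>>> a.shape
(13, 7)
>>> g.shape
(37, 13)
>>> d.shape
(7, 29)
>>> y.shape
(7, 29)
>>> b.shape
(13, 7)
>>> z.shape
(7, 13)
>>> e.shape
(7, 7)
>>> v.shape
(29, 13, 7)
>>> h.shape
(7, 7, 13)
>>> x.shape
(13, 7)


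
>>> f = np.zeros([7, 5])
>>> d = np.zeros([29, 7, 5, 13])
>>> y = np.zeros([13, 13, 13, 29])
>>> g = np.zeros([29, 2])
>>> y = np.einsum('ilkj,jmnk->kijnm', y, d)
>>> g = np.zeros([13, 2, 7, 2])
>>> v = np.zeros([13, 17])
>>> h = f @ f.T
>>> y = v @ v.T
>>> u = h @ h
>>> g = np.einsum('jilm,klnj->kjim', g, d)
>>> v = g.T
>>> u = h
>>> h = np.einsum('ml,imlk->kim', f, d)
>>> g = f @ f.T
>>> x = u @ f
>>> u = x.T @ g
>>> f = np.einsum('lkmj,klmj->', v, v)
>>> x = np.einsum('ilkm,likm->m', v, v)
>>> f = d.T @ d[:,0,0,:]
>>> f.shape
(13, 5, 7, 13)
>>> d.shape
(29, 7, 5, 13)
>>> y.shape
(13, 13)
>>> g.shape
(7, 7)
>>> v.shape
(2, 2, 13, 29)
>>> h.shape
(13, 29, 7)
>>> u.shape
(5, 7)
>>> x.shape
(29,)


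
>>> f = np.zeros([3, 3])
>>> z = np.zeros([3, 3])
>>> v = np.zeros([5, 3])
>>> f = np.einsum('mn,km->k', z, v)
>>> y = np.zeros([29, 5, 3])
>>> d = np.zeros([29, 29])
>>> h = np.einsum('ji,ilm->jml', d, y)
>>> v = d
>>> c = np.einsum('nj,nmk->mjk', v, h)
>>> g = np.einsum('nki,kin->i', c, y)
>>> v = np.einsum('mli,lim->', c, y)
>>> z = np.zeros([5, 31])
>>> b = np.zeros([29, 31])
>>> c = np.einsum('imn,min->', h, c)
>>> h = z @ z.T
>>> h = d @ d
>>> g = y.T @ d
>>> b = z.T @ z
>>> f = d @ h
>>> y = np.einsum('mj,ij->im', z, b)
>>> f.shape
(29, 29)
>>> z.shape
(5, 31)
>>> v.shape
()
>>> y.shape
(31, 5)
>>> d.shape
(29, 29)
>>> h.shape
(29, 29)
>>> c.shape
()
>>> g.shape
(3, 5, 29)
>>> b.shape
(31, 31)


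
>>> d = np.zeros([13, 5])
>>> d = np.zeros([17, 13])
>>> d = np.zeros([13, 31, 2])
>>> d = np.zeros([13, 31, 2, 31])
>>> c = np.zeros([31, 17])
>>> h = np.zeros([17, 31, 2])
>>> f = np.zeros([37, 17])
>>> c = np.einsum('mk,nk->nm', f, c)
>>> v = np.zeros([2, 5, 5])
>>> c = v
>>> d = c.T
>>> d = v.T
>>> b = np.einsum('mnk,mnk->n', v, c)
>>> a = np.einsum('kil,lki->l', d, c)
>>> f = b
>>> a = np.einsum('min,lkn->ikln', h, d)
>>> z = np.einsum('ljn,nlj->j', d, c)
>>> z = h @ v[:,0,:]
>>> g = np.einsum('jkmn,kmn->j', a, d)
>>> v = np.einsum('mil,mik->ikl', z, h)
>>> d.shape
(5, 5, 2)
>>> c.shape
(2, 5, 5)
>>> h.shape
(17, 31, 2)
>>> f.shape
(5,)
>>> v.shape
(31, 2, 5)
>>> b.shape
(5,)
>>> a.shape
(31, 5, 5, 2)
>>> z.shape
(17, 31, 5)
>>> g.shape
(31,)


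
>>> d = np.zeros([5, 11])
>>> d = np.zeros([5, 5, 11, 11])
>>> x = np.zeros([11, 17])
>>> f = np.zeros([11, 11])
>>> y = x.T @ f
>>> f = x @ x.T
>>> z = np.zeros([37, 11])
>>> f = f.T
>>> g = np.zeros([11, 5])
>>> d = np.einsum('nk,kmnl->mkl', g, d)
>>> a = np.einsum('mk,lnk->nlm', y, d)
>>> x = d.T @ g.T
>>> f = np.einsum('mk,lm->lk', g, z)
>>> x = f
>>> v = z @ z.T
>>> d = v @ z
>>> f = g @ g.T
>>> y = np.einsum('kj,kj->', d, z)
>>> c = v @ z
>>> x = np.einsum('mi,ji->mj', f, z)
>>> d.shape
(37, 11)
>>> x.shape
(11, 37)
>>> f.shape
(11, 11)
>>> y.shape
()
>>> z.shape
(37, 11)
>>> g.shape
(11, 5)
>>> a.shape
(5, 5, 17)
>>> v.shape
(37, 37)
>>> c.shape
(37, 11)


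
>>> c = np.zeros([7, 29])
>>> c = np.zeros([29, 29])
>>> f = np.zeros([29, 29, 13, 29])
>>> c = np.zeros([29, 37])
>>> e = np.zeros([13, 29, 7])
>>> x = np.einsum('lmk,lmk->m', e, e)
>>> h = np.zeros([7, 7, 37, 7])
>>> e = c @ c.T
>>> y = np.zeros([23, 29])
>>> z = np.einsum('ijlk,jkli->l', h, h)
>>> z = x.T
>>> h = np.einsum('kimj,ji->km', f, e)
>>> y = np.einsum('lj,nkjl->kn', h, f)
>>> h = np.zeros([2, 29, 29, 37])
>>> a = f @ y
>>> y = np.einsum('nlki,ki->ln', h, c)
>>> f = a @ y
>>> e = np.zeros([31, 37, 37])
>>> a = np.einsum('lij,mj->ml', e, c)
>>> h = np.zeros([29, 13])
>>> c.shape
(29, 37)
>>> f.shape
(29, 29, 13, 2)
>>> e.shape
(31, 37, 37)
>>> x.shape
(29,)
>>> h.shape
(29, 13)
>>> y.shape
(29, 2)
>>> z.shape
(29,)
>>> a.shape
(29, 31)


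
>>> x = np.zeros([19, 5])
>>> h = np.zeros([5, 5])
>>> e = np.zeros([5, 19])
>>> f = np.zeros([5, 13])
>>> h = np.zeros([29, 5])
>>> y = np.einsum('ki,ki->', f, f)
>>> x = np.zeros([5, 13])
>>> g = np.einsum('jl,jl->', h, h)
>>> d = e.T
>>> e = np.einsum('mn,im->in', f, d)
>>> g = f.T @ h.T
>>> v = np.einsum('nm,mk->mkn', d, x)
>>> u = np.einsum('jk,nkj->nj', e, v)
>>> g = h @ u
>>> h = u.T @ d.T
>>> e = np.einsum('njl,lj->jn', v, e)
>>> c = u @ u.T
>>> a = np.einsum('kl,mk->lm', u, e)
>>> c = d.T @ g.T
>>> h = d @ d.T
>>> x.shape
(5, 13)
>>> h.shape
(19, 19)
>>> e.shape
(13, 5)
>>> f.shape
(5, 13)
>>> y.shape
()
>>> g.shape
(29, 19)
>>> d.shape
(19, 5)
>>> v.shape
(5, 13, 19)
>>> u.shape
(5, 19)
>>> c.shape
(5, 29)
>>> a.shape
(19, 13)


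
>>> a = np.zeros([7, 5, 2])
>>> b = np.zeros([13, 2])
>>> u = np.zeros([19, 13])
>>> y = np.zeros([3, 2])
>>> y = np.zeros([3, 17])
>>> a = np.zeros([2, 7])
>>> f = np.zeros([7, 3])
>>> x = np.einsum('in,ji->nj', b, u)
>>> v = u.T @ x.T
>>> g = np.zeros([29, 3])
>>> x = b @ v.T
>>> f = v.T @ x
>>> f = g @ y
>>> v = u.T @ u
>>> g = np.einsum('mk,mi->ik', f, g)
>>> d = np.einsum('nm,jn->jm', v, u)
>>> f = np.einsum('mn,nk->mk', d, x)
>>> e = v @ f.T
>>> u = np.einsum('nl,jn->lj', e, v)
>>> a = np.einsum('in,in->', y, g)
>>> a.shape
()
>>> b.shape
(13, 2)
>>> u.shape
(19, 13)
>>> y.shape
(3, 17)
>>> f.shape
(19, 13)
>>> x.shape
(13, 13)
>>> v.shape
(13, 13)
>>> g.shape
(3, 17)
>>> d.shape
(19, 13)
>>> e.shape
(13, 19)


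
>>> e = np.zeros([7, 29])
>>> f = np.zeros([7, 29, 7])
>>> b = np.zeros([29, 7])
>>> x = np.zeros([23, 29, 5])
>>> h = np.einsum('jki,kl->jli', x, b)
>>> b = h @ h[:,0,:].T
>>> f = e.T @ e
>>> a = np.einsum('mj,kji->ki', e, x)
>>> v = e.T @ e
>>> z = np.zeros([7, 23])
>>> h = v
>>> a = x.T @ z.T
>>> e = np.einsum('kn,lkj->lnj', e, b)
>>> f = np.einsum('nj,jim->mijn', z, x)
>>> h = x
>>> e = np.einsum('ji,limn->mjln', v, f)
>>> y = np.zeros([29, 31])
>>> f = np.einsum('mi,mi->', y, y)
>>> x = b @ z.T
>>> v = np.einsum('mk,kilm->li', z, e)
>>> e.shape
(23, 29, 5, 7)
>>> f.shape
()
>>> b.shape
(23, 7, 23)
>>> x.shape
(23, 7, 7)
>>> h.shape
(23, 29, 5)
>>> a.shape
(5, 29, 7)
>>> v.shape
(5, 29)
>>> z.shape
(7, 23)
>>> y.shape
(29, 31)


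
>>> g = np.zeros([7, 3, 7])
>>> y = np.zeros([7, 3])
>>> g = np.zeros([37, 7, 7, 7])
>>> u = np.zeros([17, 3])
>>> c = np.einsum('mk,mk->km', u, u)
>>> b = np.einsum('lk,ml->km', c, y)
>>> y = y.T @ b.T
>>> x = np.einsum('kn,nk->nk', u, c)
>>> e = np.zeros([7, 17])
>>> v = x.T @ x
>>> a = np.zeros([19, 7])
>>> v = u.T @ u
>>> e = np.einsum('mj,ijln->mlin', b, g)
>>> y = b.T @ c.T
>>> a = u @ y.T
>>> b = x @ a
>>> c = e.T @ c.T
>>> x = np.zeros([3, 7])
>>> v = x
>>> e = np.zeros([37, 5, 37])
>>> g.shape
(37, 7, 7, 7)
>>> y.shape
(7, 3)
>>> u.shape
(17, 3)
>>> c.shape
(7, 37, 7, 3)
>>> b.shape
(3, 7)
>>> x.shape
(3, 7)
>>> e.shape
(37, 5, 37)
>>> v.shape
(3, 7)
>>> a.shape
(17, 7)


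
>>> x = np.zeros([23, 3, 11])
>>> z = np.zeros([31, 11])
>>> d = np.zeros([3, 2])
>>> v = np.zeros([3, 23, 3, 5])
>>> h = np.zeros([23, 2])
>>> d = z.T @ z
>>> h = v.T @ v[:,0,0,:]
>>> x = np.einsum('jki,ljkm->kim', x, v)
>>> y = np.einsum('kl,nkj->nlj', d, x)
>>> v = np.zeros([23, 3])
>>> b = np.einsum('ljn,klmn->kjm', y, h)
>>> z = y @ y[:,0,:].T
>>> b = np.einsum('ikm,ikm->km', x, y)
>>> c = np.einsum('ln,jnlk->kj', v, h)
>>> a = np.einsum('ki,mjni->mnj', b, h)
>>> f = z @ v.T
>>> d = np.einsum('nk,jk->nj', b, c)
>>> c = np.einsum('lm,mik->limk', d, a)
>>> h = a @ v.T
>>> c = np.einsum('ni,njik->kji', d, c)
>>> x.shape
(3, 11, 5)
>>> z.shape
(3, 11, 3)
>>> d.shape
(11, 5)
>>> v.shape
(23, 3)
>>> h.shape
(5, 23, 23)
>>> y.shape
(3, 11, 5)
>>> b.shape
(11, 5)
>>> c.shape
(3, 23, 5)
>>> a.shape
(5, 23, 3)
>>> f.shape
(3, 11, 23)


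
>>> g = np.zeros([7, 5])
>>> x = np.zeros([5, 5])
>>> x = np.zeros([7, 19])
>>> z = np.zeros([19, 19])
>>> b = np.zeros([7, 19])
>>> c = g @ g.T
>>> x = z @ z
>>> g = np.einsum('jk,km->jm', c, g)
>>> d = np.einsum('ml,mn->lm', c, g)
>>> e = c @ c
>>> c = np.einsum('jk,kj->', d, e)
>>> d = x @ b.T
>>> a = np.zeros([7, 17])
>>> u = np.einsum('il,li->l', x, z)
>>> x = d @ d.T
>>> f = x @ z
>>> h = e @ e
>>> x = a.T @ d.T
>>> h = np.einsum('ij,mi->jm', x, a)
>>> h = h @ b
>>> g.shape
(7, 5)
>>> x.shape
(17, 19)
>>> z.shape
(19, 19)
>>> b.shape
(7, 19)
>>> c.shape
()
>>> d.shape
(19, 7)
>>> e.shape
(7, 7)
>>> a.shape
(7, 17)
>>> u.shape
(19,)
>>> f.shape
(19, 19)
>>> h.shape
(19, 19)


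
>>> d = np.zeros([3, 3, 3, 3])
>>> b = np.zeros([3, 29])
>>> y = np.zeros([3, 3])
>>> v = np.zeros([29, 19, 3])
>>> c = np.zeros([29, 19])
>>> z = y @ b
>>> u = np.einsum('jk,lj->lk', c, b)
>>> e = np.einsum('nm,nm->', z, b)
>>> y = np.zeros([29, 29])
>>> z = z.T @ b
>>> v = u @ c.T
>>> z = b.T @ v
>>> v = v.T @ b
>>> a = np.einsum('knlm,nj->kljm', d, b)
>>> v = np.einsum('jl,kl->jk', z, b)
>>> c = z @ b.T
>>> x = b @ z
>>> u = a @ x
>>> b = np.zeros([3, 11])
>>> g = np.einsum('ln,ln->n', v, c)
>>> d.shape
(3, 3, 3, 3)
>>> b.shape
(3, 11)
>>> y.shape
(29, 29)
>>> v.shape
(29, 3)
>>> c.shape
(29, 3)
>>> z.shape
(29, 29)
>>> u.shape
(3, 3, 29, 29)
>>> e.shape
()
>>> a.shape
(3, 3, 29, 3)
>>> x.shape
(3, 29)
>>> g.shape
(3,)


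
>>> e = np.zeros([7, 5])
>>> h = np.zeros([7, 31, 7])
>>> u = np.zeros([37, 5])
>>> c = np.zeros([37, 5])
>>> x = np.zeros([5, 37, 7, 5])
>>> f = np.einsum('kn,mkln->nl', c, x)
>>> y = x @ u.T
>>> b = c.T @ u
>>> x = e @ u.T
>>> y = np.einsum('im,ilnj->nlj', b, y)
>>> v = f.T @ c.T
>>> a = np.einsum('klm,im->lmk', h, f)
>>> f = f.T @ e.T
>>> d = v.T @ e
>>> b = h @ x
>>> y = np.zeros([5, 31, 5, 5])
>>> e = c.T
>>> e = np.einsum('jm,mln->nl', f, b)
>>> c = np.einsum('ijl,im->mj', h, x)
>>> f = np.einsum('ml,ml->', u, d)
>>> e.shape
(37, 31)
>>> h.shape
(7, 31, 7)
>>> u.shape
(37, 5)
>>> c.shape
(37, 31)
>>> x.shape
(7, 37)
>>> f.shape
()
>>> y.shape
(5, 31, 5, 5)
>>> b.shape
(7, 31, 37)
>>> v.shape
(7, 37)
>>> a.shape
(31, 7, 7)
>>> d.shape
(37, 5)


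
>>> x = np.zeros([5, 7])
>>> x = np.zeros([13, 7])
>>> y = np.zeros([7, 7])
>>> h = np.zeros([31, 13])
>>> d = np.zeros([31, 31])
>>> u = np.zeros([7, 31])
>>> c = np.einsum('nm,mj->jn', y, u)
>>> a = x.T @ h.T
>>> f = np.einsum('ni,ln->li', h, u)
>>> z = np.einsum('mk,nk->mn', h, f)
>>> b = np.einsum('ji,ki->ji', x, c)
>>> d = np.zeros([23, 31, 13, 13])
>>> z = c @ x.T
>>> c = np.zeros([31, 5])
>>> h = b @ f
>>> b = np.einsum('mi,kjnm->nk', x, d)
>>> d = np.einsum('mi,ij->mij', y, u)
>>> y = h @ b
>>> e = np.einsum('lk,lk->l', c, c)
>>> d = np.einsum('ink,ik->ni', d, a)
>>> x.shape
(13, 7)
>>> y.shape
(13, 23)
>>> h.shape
(13, 13)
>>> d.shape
(7, 7)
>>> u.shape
(7, 31)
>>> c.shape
(31, 5)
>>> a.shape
(7, 31)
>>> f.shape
(7, 13)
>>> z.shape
(31, 13)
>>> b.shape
(13, 23)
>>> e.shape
(31,)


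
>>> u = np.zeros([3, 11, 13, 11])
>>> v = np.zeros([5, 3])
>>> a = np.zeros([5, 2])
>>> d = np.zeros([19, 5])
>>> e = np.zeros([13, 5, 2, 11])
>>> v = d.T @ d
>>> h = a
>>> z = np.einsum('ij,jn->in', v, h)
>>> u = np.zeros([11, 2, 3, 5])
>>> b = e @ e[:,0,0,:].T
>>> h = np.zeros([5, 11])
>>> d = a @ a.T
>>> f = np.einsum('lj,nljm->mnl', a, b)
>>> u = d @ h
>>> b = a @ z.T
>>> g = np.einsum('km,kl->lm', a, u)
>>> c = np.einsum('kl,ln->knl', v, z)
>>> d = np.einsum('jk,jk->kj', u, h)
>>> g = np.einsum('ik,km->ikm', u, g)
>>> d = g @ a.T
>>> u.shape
(5, 11)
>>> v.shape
(5, 5)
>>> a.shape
(5, 2)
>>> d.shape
(5, 11, 5)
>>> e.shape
(13, 5, 2, 11)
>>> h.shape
(5, 11)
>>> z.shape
(5, 2)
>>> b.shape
(5, 5)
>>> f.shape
(13, 13, 5)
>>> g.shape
(5, 11, 2)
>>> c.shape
(5, 2, 5)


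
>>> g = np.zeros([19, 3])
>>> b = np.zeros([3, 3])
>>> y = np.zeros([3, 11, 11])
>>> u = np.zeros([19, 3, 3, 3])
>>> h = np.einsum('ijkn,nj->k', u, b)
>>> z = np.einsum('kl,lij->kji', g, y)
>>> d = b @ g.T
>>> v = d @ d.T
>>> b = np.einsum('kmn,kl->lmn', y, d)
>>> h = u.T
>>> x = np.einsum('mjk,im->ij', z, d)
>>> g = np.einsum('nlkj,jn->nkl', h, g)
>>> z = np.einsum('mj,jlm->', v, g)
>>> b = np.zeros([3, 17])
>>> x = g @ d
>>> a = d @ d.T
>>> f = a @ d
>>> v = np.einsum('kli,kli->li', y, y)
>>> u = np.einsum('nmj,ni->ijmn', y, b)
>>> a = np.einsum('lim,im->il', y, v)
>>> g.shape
(3, 3, 3)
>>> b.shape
(3, 17)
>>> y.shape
(3, 11, 11)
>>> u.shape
(17, 11, 11, 3)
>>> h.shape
(3, 3, 3, 19)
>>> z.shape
()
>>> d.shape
(3, 19)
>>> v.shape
(11, 11)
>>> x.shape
(3, 3, 19)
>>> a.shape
(11, 3)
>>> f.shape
(3, 19)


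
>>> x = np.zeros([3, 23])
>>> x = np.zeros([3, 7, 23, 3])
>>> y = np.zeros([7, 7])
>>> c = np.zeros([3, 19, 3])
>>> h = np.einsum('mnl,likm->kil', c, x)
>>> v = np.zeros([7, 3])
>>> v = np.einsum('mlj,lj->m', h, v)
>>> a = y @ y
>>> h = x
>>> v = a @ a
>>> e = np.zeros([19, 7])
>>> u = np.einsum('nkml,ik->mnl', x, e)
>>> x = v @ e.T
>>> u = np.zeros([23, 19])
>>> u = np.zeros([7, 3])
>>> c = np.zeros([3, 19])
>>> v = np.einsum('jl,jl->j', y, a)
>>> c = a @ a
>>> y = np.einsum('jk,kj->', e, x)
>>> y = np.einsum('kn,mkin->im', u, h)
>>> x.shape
(7, 19)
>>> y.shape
(23, 3)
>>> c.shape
(7, 7)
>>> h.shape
(3, 7, 23, 3)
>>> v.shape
(7,)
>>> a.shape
(7, 7)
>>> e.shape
(19, 7)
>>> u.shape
(7, 3)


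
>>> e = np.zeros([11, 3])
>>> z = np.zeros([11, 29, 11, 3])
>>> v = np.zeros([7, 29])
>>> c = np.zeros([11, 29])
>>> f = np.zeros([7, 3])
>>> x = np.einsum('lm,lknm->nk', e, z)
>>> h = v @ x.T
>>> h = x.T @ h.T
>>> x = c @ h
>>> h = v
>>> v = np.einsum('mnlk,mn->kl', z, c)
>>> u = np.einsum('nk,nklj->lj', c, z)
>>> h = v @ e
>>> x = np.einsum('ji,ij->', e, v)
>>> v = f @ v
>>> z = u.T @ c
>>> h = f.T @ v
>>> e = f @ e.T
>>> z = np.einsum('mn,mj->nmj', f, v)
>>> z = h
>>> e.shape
(7, 11)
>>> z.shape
(3, 11)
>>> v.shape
(7, 11)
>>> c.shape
(11, 29)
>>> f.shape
(7, 3)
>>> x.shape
()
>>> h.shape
(3, 11)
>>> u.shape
(11, 3)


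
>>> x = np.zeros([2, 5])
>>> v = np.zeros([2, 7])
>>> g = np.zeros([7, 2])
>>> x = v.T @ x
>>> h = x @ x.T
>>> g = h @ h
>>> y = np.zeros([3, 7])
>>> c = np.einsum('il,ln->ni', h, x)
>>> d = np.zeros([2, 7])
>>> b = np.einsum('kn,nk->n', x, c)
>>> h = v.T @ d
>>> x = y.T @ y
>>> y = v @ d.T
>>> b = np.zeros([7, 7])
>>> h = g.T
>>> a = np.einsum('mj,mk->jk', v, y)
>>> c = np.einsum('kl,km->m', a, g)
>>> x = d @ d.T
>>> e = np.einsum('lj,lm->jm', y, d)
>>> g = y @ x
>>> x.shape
(2, 2)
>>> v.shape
(2, 7)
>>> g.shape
(2, 2)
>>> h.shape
(7, 7)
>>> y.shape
(2, 2)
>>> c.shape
(7,)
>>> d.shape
(2, 7)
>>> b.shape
(7, 7)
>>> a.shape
(7, 2)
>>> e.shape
(2, 7)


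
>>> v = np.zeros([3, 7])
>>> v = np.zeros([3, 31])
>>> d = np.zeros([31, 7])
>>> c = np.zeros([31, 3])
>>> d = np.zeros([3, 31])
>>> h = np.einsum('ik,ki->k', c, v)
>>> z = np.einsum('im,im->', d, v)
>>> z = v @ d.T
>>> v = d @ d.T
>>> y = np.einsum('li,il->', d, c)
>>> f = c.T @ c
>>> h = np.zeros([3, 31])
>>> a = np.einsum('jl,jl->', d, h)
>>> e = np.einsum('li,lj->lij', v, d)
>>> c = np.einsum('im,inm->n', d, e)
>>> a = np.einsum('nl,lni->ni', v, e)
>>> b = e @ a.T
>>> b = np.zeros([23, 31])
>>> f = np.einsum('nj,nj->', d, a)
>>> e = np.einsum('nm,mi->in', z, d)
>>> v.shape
(3, 3)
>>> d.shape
(3, 31)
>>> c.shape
(3,)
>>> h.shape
(3, 31)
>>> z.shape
(3, 3)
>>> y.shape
()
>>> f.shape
()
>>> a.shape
(3, 31)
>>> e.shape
(31, 3)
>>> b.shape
(23, 31)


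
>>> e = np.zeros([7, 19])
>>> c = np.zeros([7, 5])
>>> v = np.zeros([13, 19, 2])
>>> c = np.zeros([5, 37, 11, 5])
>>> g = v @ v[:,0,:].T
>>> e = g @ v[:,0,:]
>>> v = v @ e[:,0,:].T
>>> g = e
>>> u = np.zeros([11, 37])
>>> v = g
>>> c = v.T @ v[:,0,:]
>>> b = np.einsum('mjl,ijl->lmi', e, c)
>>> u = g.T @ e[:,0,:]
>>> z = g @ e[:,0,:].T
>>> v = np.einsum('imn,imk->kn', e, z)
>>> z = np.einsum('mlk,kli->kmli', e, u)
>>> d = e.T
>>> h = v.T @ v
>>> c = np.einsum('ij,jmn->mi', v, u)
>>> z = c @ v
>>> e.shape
(13, 19, 2)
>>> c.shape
(19, 13)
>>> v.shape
(13, 2)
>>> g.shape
(13, 19, 2)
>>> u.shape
(2, 19, 2)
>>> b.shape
(2, 13, 2)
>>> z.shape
(19, 2)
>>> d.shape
(2, 19, 13)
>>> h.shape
(2, 2)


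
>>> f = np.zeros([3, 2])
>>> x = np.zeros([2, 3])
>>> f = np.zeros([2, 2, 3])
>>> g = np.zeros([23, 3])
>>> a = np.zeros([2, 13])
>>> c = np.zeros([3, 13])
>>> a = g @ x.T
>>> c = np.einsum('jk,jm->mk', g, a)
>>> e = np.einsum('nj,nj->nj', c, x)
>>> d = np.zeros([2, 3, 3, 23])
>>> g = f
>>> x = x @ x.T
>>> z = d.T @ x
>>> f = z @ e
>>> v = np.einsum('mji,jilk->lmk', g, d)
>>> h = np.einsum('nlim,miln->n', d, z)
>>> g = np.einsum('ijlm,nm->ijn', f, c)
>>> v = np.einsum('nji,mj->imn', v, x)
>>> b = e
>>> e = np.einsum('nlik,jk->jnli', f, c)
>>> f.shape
(23, 3, 3, 3)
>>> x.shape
(2, 2)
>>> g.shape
(23, 3, 2)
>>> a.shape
(23, 2)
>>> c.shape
(2, 3)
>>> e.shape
(2, 23, 3, 3)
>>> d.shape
(2, 3, 3, 23)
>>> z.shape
(23, 3, 3, 2)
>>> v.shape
(23, 2, 3)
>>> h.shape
(2,)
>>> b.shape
(2, 3)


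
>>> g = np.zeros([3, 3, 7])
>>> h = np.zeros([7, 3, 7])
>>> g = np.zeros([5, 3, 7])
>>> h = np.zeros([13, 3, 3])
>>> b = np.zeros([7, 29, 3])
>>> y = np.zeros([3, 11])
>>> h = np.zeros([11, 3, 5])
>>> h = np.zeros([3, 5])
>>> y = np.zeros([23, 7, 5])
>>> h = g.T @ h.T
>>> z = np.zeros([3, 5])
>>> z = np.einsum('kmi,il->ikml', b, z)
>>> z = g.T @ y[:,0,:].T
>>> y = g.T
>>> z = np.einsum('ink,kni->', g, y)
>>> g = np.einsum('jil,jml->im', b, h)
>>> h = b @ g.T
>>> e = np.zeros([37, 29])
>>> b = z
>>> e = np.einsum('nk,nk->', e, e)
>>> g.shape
(29, 3)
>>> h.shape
(7, 29, 29)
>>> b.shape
()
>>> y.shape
(7, 3, 5)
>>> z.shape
()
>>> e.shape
()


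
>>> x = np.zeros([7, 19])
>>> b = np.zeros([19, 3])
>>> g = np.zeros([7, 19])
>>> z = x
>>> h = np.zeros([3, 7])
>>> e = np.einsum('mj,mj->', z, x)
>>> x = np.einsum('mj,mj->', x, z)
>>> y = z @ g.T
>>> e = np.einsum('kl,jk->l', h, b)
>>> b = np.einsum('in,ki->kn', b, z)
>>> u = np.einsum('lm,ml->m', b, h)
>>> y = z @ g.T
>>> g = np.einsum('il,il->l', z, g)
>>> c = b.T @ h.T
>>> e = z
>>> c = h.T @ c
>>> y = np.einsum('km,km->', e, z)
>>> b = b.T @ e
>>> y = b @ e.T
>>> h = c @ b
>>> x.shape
()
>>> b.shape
(3, 19)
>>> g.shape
(19,)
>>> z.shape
(7, 19)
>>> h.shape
(7, 19)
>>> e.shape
(7, 19)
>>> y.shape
(3, 7)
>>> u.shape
(3,)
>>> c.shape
(7, 3)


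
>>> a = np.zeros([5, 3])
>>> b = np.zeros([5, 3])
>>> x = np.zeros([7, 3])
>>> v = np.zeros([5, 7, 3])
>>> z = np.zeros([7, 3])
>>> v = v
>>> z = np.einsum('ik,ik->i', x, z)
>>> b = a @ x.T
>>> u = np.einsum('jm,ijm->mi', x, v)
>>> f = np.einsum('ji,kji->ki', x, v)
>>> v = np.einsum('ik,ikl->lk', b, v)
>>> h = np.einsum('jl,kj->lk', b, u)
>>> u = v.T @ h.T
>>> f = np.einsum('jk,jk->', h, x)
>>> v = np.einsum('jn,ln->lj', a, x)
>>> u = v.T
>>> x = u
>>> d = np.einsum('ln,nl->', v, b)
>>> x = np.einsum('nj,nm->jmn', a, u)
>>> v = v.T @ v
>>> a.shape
(5, 3)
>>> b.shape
(5, 7)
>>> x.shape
(3, 7, 5)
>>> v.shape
(5, 5)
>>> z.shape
(7,)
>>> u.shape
(5, 7)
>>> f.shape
()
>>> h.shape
(7, 3)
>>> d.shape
()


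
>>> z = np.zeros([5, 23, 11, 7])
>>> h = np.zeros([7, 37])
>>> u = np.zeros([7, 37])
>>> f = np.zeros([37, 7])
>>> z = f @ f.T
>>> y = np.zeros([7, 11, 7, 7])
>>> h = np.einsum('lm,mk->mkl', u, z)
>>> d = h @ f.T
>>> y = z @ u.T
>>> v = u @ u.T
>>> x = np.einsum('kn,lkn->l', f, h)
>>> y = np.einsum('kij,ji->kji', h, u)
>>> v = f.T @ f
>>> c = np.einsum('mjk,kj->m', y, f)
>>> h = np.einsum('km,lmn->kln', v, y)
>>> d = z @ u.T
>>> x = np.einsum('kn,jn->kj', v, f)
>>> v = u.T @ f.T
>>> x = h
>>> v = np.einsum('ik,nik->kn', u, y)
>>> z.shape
(37, 37)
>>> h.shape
(7, 37, 37)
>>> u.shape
(7, 37)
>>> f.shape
(37, 7)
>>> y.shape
(37, 7, 37)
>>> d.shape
(37, 7)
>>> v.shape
(37, 37)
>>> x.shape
(7, 37, 37)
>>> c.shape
(37,)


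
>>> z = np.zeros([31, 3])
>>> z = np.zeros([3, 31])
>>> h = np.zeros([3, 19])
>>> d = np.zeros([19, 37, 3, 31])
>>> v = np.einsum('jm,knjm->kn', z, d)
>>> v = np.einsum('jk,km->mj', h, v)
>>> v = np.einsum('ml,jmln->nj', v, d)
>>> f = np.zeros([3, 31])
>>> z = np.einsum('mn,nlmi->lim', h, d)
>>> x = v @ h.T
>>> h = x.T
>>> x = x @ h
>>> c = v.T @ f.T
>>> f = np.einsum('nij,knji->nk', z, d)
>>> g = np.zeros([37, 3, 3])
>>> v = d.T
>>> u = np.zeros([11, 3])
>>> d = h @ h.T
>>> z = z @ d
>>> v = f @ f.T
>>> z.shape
(37, 31, 3)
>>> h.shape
(3, 31)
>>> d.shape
(3, 3)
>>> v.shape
(37, 37)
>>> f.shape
(37, 19)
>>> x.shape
(31, 31)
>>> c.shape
(19, 3)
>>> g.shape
(37, 3, 3)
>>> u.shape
(11, 3)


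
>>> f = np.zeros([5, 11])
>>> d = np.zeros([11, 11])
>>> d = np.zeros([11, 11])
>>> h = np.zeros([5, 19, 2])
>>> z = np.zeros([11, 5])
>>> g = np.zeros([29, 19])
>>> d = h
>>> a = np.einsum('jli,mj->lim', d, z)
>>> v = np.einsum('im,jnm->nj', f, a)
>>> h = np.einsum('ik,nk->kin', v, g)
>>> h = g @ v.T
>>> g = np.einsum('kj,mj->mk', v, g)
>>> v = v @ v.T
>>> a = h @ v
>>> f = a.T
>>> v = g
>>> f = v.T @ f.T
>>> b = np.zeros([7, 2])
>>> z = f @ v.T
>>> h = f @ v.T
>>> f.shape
(2, 2)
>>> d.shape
(5, 19, 2)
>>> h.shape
(2, 29)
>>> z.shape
(2, 29)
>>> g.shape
(29, 2)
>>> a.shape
(29, 2)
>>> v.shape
(29, 2)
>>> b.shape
(7, 2)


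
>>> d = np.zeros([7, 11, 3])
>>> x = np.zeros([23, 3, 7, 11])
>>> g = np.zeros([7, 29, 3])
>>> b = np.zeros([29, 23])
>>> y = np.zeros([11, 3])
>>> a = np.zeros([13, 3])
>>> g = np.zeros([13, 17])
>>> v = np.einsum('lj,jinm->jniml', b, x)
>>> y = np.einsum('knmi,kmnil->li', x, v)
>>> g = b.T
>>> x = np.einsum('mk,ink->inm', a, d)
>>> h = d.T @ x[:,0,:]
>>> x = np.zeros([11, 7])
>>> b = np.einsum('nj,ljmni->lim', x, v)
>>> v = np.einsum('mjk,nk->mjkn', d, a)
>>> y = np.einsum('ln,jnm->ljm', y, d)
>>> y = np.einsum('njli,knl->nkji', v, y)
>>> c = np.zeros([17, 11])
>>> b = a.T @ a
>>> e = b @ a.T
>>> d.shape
(7, 11, 3)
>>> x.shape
(11, 7)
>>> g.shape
(23, 29)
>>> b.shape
(3, 3)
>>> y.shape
(7, 29, 11, 13)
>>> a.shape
(13, 3)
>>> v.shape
(7, 11, 3, 13)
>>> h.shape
(3, 11, 13)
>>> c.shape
(17, 11)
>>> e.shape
(3, 13)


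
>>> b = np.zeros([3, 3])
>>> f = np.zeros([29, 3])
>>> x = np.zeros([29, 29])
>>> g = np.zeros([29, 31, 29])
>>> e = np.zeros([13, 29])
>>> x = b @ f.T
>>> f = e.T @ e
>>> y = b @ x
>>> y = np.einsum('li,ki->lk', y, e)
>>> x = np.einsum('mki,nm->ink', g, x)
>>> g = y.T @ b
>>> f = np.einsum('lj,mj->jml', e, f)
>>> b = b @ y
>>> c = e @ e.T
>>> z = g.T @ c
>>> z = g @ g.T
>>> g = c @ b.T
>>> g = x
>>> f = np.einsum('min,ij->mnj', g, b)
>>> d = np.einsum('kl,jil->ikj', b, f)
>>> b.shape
(3, 13)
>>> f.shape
(29, 31, 13)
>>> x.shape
(29, 3, 31)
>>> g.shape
(29, 3, 31)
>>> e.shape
(13, 29)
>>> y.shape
(3, 13)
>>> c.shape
(13, 13)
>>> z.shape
(13, 13)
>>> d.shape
(31, 3, 29)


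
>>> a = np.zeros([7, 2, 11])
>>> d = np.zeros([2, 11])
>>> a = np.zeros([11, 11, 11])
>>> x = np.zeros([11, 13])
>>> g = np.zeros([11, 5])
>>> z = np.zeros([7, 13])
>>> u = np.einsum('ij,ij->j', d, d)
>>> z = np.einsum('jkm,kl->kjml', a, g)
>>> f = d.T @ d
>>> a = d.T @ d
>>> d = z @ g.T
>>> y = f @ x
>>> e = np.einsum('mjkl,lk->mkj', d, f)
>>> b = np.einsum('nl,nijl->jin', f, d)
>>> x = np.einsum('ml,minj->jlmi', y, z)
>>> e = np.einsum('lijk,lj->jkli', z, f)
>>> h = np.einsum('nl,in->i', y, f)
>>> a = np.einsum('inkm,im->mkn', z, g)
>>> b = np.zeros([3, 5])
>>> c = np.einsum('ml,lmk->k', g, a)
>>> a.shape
(5, 11, 11)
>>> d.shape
(11, 11, 11, 11)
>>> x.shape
(5, 13, 11, 11)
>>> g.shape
(11, 5)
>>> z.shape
(11, 11, 11, 5)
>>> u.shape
(11,)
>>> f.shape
(11, 11)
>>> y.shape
(11, 13)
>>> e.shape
(11, 5, 11, 11)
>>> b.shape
(3, 5)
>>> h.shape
(11,)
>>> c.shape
(11,)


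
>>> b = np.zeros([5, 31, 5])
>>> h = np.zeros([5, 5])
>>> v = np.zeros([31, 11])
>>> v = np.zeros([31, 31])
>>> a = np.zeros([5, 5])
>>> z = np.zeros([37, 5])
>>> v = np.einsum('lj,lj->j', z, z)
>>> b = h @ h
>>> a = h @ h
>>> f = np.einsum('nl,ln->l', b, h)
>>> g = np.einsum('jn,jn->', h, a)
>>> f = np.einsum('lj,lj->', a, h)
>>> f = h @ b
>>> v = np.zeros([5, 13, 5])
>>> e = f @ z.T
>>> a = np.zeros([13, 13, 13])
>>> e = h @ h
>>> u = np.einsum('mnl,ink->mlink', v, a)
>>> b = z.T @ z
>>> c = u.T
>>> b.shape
(5, 5)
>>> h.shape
(5, 5)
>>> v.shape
(5, 13, 5)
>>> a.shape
(13, 13, 13)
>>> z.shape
(37, 5)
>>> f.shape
(5, 5)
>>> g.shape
()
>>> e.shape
(5, 5)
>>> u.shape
(5, 5, 13, 13, 13)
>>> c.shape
(13, 13, 13, 5, 5)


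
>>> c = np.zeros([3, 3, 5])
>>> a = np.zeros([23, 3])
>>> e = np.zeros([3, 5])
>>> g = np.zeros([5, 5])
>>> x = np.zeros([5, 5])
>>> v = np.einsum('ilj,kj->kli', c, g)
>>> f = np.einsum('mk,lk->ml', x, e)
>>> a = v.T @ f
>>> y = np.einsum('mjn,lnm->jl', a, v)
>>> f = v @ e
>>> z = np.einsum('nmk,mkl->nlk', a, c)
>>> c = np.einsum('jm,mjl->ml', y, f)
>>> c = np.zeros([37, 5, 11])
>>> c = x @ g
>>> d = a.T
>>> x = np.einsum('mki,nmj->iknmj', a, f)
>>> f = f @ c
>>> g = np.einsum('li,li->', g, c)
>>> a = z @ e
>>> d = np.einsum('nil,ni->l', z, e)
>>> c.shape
(5, 5)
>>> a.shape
(3, 5, 5)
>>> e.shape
(3, 5)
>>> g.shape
()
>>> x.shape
(3, 3, 5, 3, 5)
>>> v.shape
(5, 3, 3)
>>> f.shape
(5, 3, 5)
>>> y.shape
(3, 5)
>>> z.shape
(3, 5, 3)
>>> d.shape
(3,)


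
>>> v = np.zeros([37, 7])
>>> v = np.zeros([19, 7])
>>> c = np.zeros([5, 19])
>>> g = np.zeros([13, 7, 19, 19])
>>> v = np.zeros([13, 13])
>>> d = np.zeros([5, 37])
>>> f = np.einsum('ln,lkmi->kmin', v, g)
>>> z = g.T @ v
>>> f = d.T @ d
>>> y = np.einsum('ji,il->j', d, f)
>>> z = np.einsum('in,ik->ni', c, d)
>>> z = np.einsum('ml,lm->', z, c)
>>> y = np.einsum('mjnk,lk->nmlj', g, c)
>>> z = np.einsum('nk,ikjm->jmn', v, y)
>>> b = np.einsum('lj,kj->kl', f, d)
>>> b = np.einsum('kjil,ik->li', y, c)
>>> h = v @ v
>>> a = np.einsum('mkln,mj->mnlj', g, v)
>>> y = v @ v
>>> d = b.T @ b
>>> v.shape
(13, 13)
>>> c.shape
(5, 19)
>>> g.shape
(13, 7, 19, 19)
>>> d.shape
(5, 5)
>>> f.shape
(37, 37)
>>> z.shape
(5, 7, 13)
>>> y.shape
(13, 13)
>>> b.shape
(7, 5)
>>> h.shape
(13, 13)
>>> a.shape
(13, 19, 19, 13)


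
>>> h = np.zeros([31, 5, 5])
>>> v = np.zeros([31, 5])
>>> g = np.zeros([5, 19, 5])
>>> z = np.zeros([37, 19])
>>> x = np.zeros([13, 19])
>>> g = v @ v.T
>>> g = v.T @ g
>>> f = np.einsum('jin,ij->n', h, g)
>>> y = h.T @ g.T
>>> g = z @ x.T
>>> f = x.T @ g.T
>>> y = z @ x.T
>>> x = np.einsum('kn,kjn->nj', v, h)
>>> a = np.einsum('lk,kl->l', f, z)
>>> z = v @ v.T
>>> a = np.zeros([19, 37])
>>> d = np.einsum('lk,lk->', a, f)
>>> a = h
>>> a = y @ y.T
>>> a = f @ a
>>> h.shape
(31, 5, 5)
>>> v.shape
(31, 5)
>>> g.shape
(37, 13)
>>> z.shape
(31, 31)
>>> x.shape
(5, 5)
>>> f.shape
(19, 37)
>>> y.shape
(37, 13)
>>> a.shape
(19, 37)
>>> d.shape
()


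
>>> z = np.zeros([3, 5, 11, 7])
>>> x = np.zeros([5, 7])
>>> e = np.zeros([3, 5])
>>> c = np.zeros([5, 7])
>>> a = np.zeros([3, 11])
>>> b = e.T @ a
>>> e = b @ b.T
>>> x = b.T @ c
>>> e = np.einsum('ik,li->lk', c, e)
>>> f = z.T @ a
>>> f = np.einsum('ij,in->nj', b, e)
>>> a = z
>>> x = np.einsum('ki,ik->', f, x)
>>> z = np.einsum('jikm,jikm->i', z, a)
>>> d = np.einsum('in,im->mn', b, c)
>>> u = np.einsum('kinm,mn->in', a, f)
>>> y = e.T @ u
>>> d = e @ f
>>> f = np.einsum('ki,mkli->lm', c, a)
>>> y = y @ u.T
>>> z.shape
(5,)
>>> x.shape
()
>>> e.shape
(5, 7)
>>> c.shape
(5, 7)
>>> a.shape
(3, 5, 11, 7)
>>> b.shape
(5, 11)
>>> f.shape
(11, 3)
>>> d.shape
(5, 11)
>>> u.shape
(5, 11)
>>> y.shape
(7, 5)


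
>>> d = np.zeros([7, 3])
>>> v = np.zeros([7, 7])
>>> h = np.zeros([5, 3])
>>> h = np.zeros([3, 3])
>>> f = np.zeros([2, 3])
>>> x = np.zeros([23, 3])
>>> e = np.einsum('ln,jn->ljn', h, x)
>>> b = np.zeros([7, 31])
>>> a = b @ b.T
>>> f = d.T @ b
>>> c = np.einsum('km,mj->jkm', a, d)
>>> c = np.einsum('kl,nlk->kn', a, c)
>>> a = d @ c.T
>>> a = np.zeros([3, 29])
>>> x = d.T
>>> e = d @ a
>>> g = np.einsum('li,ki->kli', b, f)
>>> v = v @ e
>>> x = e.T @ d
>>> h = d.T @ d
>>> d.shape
(7, 3)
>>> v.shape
(7, 29)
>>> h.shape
(3, 3)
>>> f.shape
(3, 31)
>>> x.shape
(29, 3)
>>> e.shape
(7, 29)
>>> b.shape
(7, 31)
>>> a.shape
(3, 29)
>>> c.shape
(7, 3)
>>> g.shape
(3, 7, 31)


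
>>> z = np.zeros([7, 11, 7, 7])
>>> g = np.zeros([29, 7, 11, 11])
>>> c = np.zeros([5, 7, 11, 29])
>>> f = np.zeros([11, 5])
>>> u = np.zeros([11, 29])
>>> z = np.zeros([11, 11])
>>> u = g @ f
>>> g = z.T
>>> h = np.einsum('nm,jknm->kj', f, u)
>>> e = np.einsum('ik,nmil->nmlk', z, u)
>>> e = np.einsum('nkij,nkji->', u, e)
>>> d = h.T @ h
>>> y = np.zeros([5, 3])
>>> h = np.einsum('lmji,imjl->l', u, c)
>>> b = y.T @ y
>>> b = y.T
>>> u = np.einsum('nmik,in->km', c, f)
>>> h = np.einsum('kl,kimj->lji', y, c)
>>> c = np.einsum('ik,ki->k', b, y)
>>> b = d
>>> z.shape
(11, 11)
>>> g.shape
(11, 11)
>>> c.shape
(5,)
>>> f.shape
(11, 5)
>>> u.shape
(29, 7)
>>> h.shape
(3, 29, 7)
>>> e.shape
()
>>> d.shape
(29, 29)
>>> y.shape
(5, 3)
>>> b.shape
(29, 29)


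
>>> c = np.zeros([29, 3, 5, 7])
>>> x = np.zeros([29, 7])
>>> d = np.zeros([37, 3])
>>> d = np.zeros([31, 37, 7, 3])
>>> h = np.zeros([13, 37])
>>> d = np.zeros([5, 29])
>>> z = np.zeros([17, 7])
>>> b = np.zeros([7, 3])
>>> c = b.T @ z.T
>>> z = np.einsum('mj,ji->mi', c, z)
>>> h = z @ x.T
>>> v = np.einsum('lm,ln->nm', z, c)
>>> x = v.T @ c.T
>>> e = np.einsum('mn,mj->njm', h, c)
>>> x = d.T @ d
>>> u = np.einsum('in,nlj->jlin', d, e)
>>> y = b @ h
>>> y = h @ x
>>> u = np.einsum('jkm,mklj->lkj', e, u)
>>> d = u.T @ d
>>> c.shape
(3, 17)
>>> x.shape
(29, 29)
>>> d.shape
(29, 17, 29)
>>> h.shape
(3, 29)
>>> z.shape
(3, 7)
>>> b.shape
(7, 3)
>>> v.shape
(17, 7)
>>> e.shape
(29, 17, 3)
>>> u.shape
(5, 17, 29)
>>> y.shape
(3, 29)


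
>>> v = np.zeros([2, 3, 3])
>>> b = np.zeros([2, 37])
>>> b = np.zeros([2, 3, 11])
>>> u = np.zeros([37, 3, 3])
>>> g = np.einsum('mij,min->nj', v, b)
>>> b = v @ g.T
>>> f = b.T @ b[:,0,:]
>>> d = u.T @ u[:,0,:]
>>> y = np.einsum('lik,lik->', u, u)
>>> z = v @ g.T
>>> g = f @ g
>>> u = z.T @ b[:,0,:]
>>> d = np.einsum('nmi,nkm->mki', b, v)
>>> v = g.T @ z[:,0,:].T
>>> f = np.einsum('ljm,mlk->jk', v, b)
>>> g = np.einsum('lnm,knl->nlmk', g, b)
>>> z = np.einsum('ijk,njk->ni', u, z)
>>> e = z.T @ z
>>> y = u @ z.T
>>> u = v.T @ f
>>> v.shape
(3, 3, 2)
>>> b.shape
(2, 3, 11)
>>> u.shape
(2, 3, 11)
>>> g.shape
(3, 11, 3, 2)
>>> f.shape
(3, 11)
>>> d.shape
(3, 3, 11)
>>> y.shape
(11, 3, 2)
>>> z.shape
(2, 11)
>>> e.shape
(11, 11)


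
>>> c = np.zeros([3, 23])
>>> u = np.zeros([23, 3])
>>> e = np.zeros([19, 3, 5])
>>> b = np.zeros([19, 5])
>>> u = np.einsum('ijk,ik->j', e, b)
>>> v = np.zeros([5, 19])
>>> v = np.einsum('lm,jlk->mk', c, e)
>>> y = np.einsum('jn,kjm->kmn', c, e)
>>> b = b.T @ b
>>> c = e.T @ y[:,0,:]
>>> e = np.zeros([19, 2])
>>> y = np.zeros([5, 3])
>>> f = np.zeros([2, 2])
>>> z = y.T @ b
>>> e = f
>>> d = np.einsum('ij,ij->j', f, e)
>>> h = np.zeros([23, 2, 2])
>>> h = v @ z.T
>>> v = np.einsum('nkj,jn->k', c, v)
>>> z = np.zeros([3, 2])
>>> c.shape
(5, 3, 23)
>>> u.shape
(3,)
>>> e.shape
(2, 2)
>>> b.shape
(5, 5)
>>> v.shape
(3,)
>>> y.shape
(5, 3)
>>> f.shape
(2, 2)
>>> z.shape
(3, 2)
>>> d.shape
(2,)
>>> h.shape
(23, 3)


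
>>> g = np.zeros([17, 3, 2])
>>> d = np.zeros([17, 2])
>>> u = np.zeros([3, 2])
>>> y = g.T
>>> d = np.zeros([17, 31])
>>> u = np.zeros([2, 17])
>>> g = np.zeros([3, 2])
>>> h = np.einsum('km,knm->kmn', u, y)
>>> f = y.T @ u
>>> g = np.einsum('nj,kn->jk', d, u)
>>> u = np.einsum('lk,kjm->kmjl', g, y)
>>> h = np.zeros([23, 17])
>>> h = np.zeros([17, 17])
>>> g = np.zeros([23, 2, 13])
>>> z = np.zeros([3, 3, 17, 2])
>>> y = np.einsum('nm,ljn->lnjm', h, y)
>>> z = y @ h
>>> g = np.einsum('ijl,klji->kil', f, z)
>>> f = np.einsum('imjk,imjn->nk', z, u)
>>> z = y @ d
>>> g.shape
(2, 17, 17)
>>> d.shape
(17, 31)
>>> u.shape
(2, 17, 3, 31)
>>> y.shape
(2, 17, 3, 17)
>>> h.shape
(17, 17)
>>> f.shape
(31, 17)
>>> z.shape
(2, 17, 3, 31)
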